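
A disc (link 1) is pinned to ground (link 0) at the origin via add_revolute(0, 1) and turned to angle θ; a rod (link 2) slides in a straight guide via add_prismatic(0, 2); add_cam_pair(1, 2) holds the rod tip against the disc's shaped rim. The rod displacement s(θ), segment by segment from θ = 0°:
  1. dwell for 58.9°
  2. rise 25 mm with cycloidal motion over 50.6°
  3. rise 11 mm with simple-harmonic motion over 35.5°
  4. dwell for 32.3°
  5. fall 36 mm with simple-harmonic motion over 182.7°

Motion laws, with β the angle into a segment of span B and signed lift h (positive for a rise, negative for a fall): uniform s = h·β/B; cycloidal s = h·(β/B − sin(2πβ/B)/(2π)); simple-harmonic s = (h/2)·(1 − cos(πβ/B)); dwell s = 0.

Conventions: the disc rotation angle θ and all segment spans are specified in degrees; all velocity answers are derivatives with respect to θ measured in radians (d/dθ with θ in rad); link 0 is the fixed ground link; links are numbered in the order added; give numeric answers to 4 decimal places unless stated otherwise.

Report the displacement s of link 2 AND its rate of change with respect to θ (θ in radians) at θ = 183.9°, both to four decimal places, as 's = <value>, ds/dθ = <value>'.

segment 1 (0° to 58.9°, dwell): s unchanged at 0.0000
segment 2 (58.9° to 109.5°, cycloidal, h = 25) is passed completely: s = 0.0000 + (25) = 25.0000
segment 3 (109.5° to 145°, simple-harmonic, h = 11) is passed completely: s = 25.0000 + (11) = 36.0000
segment 4 (145° to 177.3°, dwell): s unchanged at 36.0000
θ = 183.9° falls in segment 5 (177.3° to 360°, simple-harmonic, h = -36): β = 183.9 − 177.3 = 6.6°, B = 182.7°; Δs = -36/2·(1 − cos(π·0.0361)) = -0.1158; s = 36.0000 − 0.1158 = 35.8842
velocity in seg [177.3°–360°] (simple-harmonic), θ in radians: β = 6.6° = 0.1152 rad, B = 182.7° = 3.1887 rad; ds/dθ = (πh/(2B)) sin(πβ/B) = (π·(-36)/(2·3.1887)) sin(π·0.0361) = -2.008302 mm/rad

s = 35.8842, ds/dθ = -2.0083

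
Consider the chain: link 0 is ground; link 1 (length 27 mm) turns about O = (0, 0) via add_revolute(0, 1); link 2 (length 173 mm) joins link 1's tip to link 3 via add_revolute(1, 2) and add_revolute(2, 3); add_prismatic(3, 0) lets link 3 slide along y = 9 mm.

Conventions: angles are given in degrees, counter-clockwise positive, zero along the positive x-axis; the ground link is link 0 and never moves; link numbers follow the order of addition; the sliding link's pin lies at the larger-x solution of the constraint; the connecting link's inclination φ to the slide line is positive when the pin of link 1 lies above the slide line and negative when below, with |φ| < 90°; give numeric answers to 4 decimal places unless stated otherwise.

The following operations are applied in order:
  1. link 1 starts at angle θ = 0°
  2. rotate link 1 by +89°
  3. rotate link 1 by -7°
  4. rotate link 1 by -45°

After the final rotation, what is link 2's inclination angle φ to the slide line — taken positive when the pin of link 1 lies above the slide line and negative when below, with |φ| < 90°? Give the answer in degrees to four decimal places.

geometry: r = 27 mm, L = 173 mm, e = 9 mm; θ starts at 0°
rotate link 1 by +89°: θ ← 0° +89° = 89°
rotate link 1 by -7°: θ ← 89° -7° = 82°
rotate link 1 by -45°: θ ← 82° -45° = 37°
h = r sin θ − e = 16.249006 − 9 = 7.249006
sin φ = h / L = 7.249006 / 173 = 0.04190177
φ = arcsin(0.04190177) = 2.401497°

2.4015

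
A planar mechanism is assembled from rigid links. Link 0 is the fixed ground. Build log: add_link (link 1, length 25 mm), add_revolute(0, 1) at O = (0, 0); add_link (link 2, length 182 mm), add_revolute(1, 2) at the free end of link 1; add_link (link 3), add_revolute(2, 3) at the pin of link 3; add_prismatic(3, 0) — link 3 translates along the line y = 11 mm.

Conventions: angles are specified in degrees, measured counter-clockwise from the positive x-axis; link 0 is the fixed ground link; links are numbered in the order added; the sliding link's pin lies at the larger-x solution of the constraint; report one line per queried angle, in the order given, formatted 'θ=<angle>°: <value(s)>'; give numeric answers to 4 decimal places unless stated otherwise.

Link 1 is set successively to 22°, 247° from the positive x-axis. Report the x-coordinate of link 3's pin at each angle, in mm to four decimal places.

geometry: r = 25 mm, L = 182 mm, e = 11 mm
θ=22°: crank pin P = (r cos θ, r sin θ) = (23.179596, 9.365165)
θ=22°: h = r sin θ − e = 9.365165 − 11 = -1.634835
θ=22°: x = r cos θ + √(L² − h²) = 23.179596 + 181.992657 = 205.172254
θ=247°: crank pin P = (r cos θ, r sin θ) = (-9.768278, -23.012621)
θ=247°: h = r sin θ − e = -23.012621 − 11 = -34.012621
θ=247°: x = r cos θ + √(L² − h²) = -9.768278 + 178.793573 = 169.025294

θ=22°: 205.1723
θ=247°: 169.0253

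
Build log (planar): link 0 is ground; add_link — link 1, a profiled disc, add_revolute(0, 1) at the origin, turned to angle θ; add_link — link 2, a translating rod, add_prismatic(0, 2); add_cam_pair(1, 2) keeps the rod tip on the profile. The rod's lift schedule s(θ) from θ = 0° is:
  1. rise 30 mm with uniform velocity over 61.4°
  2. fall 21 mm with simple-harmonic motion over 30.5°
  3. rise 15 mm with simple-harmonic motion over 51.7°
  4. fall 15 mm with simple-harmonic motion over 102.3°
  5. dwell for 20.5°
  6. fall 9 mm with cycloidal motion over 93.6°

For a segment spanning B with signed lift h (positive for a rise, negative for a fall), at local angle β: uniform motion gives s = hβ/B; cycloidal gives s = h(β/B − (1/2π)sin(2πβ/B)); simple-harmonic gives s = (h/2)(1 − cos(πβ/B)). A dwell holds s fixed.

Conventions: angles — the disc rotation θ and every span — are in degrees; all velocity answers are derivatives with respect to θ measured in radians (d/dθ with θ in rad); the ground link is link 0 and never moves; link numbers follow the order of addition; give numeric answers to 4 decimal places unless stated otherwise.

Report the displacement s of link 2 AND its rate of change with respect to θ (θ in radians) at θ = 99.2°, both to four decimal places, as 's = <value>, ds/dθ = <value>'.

seg 1 [0°–61.4°] uniform, h=30: full span → s += 30 → s = 30.0000
seg 2 [61.4°–91.9°] simple-harmonic, h=-21: full span → s += -21 → s = 9.0000
seg 3 [91.9°–143.6°] simple-harmonic, h=15: θ=99.2° here. β=7.3, B=51.7. 15/2·(1 − cos(π·0.1412)) = 0.7259 → s = 9.7259
velocity in seg [91.9°–143.6°] (simple-harmonic), θ in radians: β = 7.3° = 0.1274 rad, B = 51.7° = 0.9023 rad; ds/dθ = (πh/(2B)) sin(πβ/B) = (π·15/(2·0.9023)) sin(π·0.1412) = 11.206963 mm/rad

s = 9.7259, ds/dθ = 11.2070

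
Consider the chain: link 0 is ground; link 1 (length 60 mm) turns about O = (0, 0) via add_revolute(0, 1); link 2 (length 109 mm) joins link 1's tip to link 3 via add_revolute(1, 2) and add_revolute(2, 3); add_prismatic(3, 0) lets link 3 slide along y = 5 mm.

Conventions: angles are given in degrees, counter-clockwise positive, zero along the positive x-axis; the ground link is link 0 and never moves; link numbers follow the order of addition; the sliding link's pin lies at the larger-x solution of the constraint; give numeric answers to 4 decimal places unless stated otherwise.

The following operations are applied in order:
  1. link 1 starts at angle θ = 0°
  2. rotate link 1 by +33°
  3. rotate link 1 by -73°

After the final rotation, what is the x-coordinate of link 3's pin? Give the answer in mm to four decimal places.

geometry: r = 60 mm, L = 109 mm, e = 5 mm; θ starts at 0°
rotate link 1 by +33°: θ ← 0° +33° = 33°
rotate link 1 by -73°: θ ← 33° -73° = -40°
crank pin P = (r cos θ, r sin θ) = (45.962667, -38.567257)
h = r sin θ − e = -38.567257 − 5 = -43.567257
x = r cos θ + √(L² − h²) = 45.962667 + 99.914434 = 145.877101

145.8771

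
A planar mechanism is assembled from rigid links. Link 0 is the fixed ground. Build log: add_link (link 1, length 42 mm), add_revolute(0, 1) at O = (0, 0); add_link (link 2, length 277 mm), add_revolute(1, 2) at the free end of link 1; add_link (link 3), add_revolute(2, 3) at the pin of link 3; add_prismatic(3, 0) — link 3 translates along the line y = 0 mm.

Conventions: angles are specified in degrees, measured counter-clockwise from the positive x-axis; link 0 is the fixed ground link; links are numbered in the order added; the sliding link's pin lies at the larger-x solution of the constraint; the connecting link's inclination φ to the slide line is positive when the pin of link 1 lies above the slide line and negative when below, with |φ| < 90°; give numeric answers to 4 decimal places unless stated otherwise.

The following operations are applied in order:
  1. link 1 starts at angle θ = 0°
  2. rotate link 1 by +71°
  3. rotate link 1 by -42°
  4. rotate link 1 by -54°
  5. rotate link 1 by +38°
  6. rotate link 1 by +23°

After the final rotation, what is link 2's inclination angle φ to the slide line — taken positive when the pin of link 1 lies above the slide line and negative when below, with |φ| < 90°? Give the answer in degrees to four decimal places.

geometry: r = 42 mm, L = 277 mm, e = 0 mm; θ starts at 0°
rotate link 1 by +71°: θ ← 0° +71° = 71°
rotate link 1 by -42°: θ ← 71° -42° = 29°
rotate link 1 by -54°: θ ← 29° -54° = -25°
rotate link 1 by +38°: θ ← -25° +38° = 13°
rotate link 1 by +23°: θ ← 13° +23° = 36°
h = r sin θ − e = 24.686981 − 0 = 24.686981
sin φ = h / L = 24.686981 / 277 = 0.08912267
φ = arcsin(0.08912267) = 5.113137°

5.1131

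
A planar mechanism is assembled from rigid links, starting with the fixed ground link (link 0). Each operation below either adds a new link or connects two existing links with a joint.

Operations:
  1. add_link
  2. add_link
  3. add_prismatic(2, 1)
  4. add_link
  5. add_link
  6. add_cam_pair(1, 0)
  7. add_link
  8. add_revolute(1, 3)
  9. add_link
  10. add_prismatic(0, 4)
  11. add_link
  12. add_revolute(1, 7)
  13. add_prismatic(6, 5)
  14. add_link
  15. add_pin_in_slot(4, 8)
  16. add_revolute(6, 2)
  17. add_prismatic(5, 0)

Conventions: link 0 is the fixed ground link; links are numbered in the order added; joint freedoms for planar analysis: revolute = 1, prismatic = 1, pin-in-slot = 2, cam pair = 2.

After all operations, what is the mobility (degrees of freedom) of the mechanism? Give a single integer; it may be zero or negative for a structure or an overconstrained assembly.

L=1 J1=0 J2=0
add link → L=2 J1=0 J2=0
add link → L=3 J1=0 J2=0
P@2,1 dof=1 J1 → L=3 J1=1 J2=0
add link → L=4 J1=1 J2=0
add link → L=5 J1=1 J2=0
C@1,0 dof=2 J2 → L=5 J1=1 J2=1
add link → L=6 J1=1 J2=1
R@1,3 dof=1 J1 → L=6 J1=2 J2=1
add link → L=7 J1=2 J2=1
P@0,4 dof=1 J1 → L=7 J1=3 J2=1
add link → L=8 J1=3 J2=1
R@1,7 dof=1 J1 → L=8 J1=4 J2=1
P@6,5 dof=1 J1 → L=8 J1=5 J2=1
add link → L=9 J1=5 J2=1
PS@4,8 dof=2 J2 → L=9 J1=5 J2=2
R@6,2 dof=1 J1 → L=9 J1=6 J2=2
P@5,0 dof=1 J1 → L=9 J1=7 J2=2
M=3(L−1)−2J1−J2=3·8−2·7−2=8

M = 8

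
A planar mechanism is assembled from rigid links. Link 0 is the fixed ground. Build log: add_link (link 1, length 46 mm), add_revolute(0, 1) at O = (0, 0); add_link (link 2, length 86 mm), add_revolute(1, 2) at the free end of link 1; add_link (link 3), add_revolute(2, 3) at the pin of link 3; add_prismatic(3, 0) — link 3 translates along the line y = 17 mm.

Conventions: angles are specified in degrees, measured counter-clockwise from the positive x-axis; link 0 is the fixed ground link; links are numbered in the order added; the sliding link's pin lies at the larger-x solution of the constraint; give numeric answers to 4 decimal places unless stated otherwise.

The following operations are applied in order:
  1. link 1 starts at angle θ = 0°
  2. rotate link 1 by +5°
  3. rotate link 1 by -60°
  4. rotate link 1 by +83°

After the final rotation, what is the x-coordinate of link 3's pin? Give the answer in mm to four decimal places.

geometry: r = 46 mm, L = 86 mm, e = 17 mm; θ starts at 0°
rotate link 1 by +5°: θ ← 0° +5° = 5°
rotate link 1 by -60°: θ ← 5° -60° = -55°
rotate link 1 by +83°: θ ← -55° +83° = 28°
crank pin P = (r cos θ, r sin θ) = (40.615589, 21.595692)
h = r sin θ − e = 21.595692 − 17 = 4.595692
x = r cos θ + √(L² − h²) = 40.615589 + 85.877119 = 126.492709

126.4927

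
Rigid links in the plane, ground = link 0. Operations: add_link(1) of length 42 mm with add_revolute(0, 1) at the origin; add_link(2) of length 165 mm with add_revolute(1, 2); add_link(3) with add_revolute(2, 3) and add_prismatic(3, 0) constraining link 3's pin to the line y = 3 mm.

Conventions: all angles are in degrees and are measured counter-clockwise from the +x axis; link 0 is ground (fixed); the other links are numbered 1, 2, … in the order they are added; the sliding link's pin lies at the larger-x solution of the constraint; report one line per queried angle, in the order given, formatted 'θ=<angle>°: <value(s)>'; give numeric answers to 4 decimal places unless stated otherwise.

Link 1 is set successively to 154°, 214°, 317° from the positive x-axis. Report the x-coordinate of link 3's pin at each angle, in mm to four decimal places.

geometry: r = 42 mm, L = 165 mm, e = 3 mm
θ=154°: crank pin P = (r cos θ, r sin θ) = (-37.749350, 18.411588)
θ=154°: h = r sin θ − e = 18.411588 − 3 = 15.411588
θ=154°: x = r cos θ + √(L² − h²) = -37.749350 + 164.278675 = 126.529325
θ=214°: crank pin P = (r cos θ, r sin θ) = (-34.819578, -23.486102)
θ=214°: h = r sin θ − e = -23.486102 − 3 = -26.486102
θ=214°: x = r cos θ + √(L² − h²) = -34.819578 + 162.860328 = 128.040750
θ=317°: crank pin P = (r cos θ, r sin θ) = (30.716855, -28.643931)
θ=317°: h = r sin θ − e = -28.643931 − 3 = -31.643931
θ=317°: x = r cos θ + √(L² − h²) = 30.716855 + 161.937215 = 192.654071

θ=154°: 126.5293
θ=214°: 128.0407
θ=317°: 192.6541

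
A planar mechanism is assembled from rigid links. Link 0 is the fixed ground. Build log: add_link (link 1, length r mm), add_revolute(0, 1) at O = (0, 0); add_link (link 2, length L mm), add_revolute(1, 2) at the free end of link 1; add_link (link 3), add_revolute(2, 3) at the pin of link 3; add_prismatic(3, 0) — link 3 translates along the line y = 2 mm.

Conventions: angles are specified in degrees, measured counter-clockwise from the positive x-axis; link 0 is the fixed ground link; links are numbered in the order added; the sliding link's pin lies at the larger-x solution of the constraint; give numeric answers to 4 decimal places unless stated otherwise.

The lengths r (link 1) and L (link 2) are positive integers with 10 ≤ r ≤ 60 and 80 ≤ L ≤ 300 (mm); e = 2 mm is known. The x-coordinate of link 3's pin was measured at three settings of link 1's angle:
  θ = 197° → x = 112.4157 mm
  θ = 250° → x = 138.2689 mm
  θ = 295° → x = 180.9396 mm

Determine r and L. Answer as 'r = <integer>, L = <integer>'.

constraint per measurement: (x − r cos θ)² + (r sin θ − e)² = L²
subtracting the θ₁ and θ₂ equations cancels the r² and L² terms:
r = (x₁² − x₂²) / (2[(x₁cos θ₁ + e sin θ₁) − (x₂cos θ₂ + e sin θ₂)]) = 54.9999 → r = 55
L² = (x₁ − r cos θ₁)² + (r sin θ₁ − e)² = 27556.0149 → L = 166.0000 → L = 166
check at θ₃=295°: x = 180.9396 (printed 180.9396) ✓

r = 55, L = 166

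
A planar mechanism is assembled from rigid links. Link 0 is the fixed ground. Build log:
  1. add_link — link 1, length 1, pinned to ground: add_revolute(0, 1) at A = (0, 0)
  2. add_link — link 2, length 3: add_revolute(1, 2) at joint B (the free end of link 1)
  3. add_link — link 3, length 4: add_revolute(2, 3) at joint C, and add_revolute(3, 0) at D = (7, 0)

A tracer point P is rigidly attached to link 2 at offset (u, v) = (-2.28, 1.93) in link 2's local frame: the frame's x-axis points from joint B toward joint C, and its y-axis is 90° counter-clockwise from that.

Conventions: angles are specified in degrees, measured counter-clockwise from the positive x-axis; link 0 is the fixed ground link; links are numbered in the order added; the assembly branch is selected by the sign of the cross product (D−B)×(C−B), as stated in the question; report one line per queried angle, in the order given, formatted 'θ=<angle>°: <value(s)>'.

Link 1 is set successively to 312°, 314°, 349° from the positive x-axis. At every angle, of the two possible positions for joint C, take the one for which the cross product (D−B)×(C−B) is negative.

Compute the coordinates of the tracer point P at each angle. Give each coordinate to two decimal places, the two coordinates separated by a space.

A=(0,0), D=(7.00,0)
θ=312°: B = A + 1.00·(cos312°, sin312°) = (0.6691, -0.7431)
θ=312°: |BD| = 6.3743
θ=312°: circle(B,3.00) ∩ circle(D,4.00): a=2.6381, h=1.4285
θ=312°:   candidates: C₊=(3.1227,0.9831) cross=9.105; C₋=(3.4558,-1.8543) cross=-9.105
θ=312°:   branch - wants cross < 0 → take C=(3.4558,-1.8543) (cross=-9.105)
θ=312°: ex = (C−B)/|BC| = (0.9289,-0.3704); ey = (0.3704,0.9289)
θ=312°: P = B + -2.28·ex + 1.93·ey = (-0.7339,1.8941)
θ=314°: B = A + 1.00·(cos314°, sin314°) = (0.6947, -0.7193)
θ=314°: |BD| = 6.3462
θ=314°: circle(B,3.00) ∩ circle(D,4.00): a=2.6216, h=1.4585
θ=314°:   candidates: C₊=(3.1341,1.0269) cross=9.256; C₋=(3.4647,-1.8713) cross=-9.256
θ=314°:   branch - wants cross < 0 → take C=(3.4647,-1.8713) (cross=-9.256)
θ=314°: ex = (C−B)/|BC| = (0.9233,-0.3840); ey = (0.3840,0.9233)
θ=314°: P = B + -2.28·ex + 1.93·ey = (-0.6695,1.9382)
θ=349°: B = A + 1.00·(cos349°, sin349°) = (0.9816, -0.1908)
θ=349°: |BD| = 6.0214
θ=349°: circle(B,3.00) ∩ circle(D,4.00): a=2.4294, h=1.7601
θ=349°:   candidates: C₊=(3.3541,1.6454) cross=10.598; C₋=(3.4656,-1.8730) cross=-10.598
θ=349°:   branch - wants cross < 0 → take C=(3.4656,-1.8730) (cross=-10.598)
θ=349°: ex = (C−B)/|BC| = (0.8280,-0.5607); ey = (0.5607,0.8280)
θ=349°: P = B + -2.28·ex + 1.93·ey = (0.1760,2.6857)

θ=312°: -0.73 1.89
θ=314°: -0.67 1.94
θ=349°: 0.18 2.69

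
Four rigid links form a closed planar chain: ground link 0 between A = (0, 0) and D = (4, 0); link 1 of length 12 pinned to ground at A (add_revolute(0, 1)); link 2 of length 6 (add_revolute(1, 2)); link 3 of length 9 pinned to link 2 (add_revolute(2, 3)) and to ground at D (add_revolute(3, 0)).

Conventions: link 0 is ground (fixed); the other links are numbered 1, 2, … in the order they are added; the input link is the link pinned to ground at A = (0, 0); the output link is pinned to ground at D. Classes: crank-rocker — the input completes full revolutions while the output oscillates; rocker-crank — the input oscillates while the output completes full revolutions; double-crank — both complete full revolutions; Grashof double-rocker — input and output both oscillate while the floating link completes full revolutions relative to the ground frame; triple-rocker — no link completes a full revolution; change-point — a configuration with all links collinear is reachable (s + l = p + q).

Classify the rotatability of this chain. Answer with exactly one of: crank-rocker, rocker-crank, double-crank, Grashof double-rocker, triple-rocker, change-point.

lengths: ground=4, input=12, coupler=6, output=9
sorted: s=4 (shortest), l=12 (longest), p+q=15
s + l = 16 vs p + q = 15
s + l > p + q → non-Grashof → no link fully rotates → triple-rocker

triple-rocker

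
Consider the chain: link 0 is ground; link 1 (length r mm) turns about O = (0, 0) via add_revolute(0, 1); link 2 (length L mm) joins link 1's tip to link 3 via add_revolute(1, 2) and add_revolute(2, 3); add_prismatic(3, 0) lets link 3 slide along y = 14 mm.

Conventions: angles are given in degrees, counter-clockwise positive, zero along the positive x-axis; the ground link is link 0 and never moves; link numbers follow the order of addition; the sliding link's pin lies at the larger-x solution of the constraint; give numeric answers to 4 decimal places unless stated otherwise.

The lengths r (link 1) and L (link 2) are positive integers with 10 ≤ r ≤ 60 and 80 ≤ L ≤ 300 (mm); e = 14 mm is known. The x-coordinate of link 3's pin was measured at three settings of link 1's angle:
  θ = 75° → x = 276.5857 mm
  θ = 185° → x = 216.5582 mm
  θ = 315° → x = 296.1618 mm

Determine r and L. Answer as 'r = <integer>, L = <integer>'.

constraint per measurement: (x − r cos θ)² + (r sin θ − e)² = L²
subtracting the θ₁ and θ₂ equations cancels the r² and L² terms:
r = (x₁² − x₂²) / (2[(x₁cos θ₁ + e sin θ₁) − (x₂cos θ₂ + e sin θ₂)]) = 49.0000 → r = 49
L² = (x₁ − r cos θ₁)² + (r sin θ₁ − e)² = 70756.0058 → L = 266.0000 → L = 266
check at θ₃=315°: x = 296.1618 (printed 296.1618) ✓

r = 49, L = 266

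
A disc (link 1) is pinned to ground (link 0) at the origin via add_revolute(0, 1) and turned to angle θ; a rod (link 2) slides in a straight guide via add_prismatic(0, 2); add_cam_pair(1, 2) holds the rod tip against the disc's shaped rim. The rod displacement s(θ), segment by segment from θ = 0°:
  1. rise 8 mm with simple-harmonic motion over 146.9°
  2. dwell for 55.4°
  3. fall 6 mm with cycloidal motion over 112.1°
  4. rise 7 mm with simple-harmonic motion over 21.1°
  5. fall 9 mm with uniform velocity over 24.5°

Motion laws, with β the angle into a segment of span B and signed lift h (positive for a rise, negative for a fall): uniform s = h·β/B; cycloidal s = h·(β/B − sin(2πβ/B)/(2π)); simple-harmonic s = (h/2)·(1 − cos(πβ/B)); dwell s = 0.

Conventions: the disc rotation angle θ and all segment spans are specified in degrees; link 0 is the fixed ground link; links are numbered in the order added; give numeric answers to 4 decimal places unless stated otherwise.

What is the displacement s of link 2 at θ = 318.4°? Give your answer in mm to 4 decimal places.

segment 1 (0° to 146.9°, simple-harmonic, h = 8) is passed completely: s = 0.0000 + (8) = 8.0000
segment 2 (146.9° to 202.3°, dwell): s unchanged at 8.0000
segment 3 (202.3° to 314.4°, cycloidal, h = -6) is passed completely: s = 8.0000 + (-6) = 2.0000
θ = 318.4° falls in segment 4 (314.4° to 335.5°, simple-harmonic, h = 7): β = 318.4 − 314.4 = 4°, B = 21.1°; Δs = 7/2·(1 − cos(π·0.1896)) = 0.6026; s = 2.0000 + 0.6026 = 2.6026

2.6026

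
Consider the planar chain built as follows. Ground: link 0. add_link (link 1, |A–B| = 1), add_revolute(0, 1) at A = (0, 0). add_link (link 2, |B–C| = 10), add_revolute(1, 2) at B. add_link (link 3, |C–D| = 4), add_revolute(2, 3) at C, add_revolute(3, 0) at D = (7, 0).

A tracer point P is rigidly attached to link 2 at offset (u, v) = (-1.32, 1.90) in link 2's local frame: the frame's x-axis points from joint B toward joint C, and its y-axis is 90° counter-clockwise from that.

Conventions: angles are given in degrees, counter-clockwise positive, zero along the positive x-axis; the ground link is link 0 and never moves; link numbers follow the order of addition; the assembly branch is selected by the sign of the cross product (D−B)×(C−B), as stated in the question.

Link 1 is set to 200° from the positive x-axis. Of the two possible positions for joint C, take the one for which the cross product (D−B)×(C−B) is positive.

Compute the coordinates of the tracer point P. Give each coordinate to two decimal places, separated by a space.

A=(0,0), D=(7.00,0)
B = A + 1.00·(cos200°, sin200°) = (-0.9397, -0.3420)
|BD| = 7.9471
circle(B,10.00) ∩ circle(D,4.00): a=9.2585, h=3.7789
  candidates: C₊=(8.1476,3.8318) cross=30.031; C₋=(8.4729,-3.7190) cross=-30.031
  branch + wants cross > 0 → take C=(8.1476,3.8318) (cross=30.031)
ex = (C−B)/|BC| = (0.9087,0.4174); ey = (-0.4174,0.9087)
P = B + -1.32·ex + 1.90·ey = (-2.9322,0.8336)

-2.93 0.83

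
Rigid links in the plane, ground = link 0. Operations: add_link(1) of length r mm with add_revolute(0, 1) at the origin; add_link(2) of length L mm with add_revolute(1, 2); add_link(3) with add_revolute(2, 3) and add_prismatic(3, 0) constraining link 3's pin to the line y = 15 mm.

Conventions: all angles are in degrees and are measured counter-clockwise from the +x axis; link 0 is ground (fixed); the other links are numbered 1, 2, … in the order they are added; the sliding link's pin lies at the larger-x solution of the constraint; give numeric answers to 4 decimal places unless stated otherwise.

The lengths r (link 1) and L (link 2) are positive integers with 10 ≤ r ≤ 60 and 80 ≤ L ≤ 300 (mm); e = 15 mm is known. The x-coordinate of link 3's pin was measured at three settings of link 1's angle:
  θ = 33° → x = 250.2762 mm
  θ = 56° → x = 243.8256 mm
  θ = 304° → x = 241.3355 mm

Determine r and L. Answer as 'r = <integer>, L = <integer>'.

constraint per measurement: (x − r cos θ)² + (r sin θ − e)² = L²
subtracting the θ₁ and θ₂ equations cancels the r² and L² terms:
r = (x₁² − x₂²) / (2[(x₁cos θ₁ + e sin θ₁) − (x₂cos θ₂ + e sin θ₂)]) = 23.0001 → r = 23
L² = (x₁ − r cos θ₁)² + (r sin θ₁ − e)² = 53361.0083 → L = 231.0000 → L = 231
check at θ₃=304°: x = 241.3355 (printed 241.3355) ✓

r = 23, L = 231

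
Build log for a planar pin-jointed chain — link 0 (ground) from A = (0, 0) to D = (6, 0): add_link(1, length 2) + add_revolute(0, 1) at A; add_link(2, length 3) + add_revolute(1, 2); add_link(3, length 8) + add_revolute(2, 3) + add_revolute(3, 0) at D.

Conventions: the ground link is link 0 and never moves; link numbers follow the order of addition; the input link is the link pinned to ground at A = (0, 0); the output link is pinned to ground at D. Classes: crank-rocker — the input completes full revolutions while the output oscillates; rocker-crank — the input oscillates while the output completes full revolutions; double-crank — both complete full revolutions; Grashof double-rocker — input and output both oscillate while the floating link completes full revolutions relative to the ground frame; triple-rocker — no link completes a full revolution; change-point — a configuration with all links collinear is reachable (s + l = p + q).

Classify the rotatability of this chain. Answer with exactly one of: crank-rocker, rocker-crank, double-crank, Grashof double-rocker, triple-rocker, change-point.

lengths: ground=6, input=2, coupler=3, output=8
sorted: s=2 (shortest), l=8 (longest), p+q=9
s + l = 10 vs p + q = 9
s + l > p + q → non-Grashof → no link fully rotates → triple-rocker

triple-rocker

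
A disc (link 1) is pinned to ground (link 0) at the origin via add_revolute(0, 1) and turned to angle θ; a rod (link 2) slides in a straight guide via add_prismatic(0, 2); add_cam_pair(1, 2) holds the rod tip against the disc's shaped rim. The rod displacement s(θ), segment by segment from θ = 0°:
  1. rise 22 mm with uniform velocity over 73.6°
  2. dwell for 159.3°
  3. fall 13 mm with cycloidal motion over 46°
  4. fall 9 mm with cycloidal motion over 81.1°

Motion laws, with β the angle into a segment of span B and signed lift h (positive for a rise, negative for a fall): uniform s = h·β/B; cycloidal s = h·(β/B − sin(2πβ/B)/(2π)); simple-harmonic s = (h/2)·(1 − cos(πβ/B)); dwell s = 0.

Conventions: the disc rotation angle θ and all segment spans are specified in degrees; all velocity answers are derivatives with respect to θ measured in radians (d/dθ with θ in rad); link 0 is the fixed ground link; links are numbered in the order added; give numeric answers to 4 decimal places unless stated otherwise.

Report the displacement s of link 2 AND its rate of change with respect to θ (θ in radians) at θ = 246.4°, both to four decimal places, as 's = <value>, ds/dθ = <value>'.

segment 1 (0° to 73.6°, uniform, h = 22) is passed completely: s = 0.0000 + (22) = 22.0000
segment 2 (73.6° to 232.9°, dwell): s unchanged at 22.0000
θ = 246.4° falls in segment 3 (232.9° to 278.9°, cycloidal, h = -13): β = 246.4 − 232.9 = 13.5°, B = 46°; Δs = -13·(0.2935 − sin(2π·0.2935)/(2π)) = -1.8229; s = 22.0000 − 1.8229 = 20.1771
velocity in seg [232.9°–278.9°] (cycloidal), θ in radians: β = 13.5° = 0.2356 rad, B = 46° = 0.8029 rad; ds/dθ = (h/B)(1 − cos(2πβ/B)) = ((-13)/0.8029)(1 − cos(2π·0.2935)) = -20.560912 mm/rad

s = 20.1771, ds/dθ = -20.5609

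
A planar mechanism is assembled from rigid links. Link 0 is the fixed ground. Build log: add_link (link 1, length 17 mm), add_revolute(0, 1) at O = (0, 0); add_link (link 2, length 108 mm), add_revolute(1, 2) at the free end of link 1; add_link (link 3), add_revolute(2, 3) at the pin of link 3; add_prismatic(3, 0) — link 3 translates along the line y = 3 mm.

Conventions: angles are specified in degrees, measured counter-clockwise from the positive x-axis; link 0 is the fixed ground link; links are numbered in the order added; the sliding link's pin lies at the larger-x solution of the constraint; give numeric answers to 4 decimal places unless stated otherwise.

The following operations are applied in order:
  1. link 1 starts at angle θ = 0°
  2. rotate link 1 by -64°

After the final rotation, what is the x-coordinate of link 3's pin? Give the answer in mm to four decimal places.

geometry: r = 17 mm, L = 108 mm, e = 3 mm; θ starts at 0°
rotate link 1 by -64°: θ ← 0° -64° = -64°
crank pin P = (r cos θ, r sin θ) = (7.452309, -15.279499)
h = r sin θ − e = -15.279499 − 3 = -18.279499
x = r cos θ + √(L² − h²) = 7.452309 + 106.441815 = 113.894124

113.8941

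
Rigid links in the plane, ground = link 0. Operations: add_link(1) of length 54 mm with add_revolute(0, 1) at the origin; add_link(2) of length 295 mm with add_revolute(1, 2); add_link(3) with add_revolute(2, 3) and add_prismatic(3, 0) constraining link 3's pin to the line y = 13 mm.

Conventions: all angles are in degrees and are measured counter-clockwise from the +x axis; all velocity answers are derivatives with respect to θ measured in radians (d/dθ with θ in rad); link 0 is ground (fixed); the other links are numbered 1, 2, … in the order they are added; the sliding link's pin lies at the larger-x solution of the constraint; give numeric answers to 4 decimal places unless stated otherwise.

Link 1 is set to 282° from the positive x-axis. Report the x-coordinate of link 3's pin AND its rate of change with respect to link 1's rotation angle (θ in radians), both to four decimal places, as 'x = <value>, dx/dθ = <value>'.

geometry: r = 54 mm, L = 295 mm, e = 13 mm
crank pin P = (r cos θ, r sin θ) = (11.227231, -52.819970)
h = r sin θ − e = -52.819970 − 13 = -65.819970
x = r cos θ + √(L² − h²) = 11.227231 + 287.563439 = 298.790670
dx/dθ = −r sin θ − h·r cos θ/√(L² − h²) (θ in radians; h = -65.819970) = 55.389755

x = 298.7907, dx/dθ = 55.3898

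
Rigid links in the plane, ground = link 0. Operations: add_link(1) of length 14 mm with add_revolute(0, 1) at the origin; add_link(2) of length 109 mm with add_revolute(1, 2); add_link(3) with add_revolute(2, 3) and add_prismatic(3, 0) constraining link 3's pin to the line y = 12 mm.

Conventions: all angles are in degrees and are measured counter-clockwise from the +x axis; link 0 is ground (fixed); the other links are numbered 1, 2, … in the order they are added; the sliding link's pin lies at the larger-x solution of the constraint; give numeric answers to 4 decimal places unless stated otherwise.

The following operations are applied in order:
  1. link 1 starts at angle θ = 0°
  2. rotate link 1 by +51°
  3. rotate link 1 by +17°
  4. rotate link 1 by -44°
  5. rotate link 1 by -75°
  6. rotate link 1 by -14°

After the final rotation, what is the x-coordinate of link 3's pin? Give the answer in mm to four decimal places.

geometry: r = 14 mm, L = 109 mm, e = 12 mm; θ starts at 0°
rotate link 1 by +51°: θ ← 0° +51° = 51°
rotate link 1 by +17°: θ ← 51° +17° = 68°
rotate link 1 by -44°: θ ← 68° -44° = 24°
rotate link 1 by -75°: θ ← 24° -75° = -51°
rotate link 1 by -14°: θ ← -51° -14° = -65°
crank pin P = (r cos θ, r sin θ) = (5.916656, -12.688309)
h = r sin θ − e = -12.688309 − 12 = -24.688309
x = r cos θ + √(L² − h²) = 5.916656 + 106.167261 = 112.083917

112.0839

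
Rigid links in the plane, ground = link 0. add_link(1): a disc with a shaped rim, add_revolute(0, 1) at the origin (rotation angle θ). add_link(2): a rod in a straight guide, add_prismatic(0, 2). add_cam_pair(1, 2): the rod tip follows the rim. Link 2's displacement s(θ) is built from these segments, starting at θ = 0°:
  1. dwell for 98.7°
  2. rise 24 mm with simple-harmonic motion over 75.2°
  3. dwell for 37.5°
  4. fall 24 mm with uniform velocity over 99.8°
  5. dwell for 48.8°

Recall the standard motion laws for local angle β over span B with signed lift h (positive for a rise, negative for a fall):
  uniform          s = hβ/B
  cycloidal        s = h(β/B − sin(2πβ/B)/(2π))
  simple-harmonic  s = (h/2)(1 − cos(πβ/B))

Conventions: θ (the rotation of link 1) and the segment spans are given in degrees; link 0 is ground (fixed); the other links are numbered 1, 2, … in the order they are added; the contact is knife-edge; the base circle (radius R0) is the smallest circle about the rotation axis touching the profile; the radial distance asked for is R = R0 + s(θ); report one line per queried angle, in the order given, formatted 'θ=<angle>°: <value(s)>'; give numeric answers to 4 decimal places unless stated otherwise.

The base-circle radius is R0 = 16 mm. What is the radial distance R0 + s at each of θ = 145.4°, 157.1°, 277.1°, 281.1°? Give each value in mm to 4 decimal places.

segment 1 (0° to 98.7°, dwell): s unchanged at 0.0000
θ = 145.4° falls in segment 2 (98.7° to 173.9°, simple-harmonic, h = 24): β = 145.4 − 98.7 = 46.7°, B = 75.2°; Δs = 24/2·(1 − cos(π·0.6210)) = 16.4529; s = 0.0000 + 16.4529 = 16.4529
θ = 157.1° falls in segment 2 (98.7° to 173.9°, simple-harmonic, h = 24): β = 157.1 − 98.7 = 58.4°, B = 75.2°; Δs = 24/2·(1 − cos(π·0.7766)) = 21.1638; s = 0.0000 + 21.1638 = 21.1638
segment 2 (98.7° to 173.9°, simple-harmonic, h = 24) is passed completely: s = 0.0000 + (24) = 24.0000
segment 3 (173.9° to 211.4°, dwell): s unchanged at 24.0000
θ = 277.1° falls in segment 4 (211.4° to 311.2°, uniform, h = -24): β = 277.1 − 211.4 = 65.7°, B = 99.8°; Δs = -24·65.7/99.8 = -15.7996; s = 24.0000 − 15.7996 = 8.2004
θ = 281.1° falls in segment 4 (211.4° to 311.2°, uniform, h = -24): β = 281.1 − 211.4 = 69.7°, B = 99.8°; Δs = -24·69.7/99.8 = -16.7615; s = 24.0000 − 16.7615 = 7.2385
θ=145.4°: R = R0 + s = 16 + 16.4529 = 32.4529
θ=157.1°: R = R0 + s = 16 + 21.1638 = 37.1638
θ=277.1°: R = R0 + s = 16 + 8.2004 = 24.2004
θ=281.1°: R = R0 + s = 16 + 7.2385 = 23.2385

θ=145.4°: 32.4529
θ=157.1°: 37.1638
θ=277.1°: 24.2004
θ=281.1°: 23.2385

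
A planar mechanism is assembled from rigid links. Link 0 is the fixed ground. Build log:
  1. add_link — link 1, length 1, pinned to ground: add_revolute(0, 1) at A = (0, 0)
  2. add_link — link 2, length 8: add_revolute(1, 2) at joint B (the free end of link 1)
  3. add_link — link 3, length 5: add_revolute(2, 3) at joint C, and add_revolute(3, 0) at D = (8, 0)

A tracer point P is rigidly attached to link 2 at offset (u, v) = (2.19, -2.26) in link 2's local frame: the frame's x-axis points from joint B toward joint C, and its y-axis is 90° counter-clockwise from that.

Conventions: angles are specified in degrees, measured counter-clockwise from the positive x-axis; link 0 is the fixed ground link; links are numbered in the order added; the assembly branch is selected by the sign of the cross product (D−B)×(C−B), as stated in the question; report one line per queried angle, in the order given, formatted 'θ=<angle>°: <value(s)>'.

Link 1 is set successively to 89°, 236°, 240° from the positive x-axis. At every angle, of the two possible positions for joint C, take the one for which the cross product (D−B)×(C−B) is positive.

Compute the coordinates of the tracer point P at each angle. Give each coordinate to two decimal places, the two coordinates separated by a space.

A=(0,0), D=(8.00,0)
θ=89°: B = A + 1.00·(cos89°, sin89°) = (0.0175, 0.9998)
θ=89°: |BD| = 8.0449
θ=89°: circle(B,8.00) ∩ circle(D,5.00): a=6.4464, h=4.7376
θ=89°:   candidates: C₊=(7.0026,4.8995) cross=38.113; C₋=(5.8250,-4.5022) cross=-38.113
θ=89°:   branch + wants cross > 0 → take C=(7.0026,4.8995) (cross=38.113)
θ=89°: ex = (C−B)/|BC| = (0.8731,0.4875); ey = (-0.4875,0.8731)
θ=89°: P = B + 2.19·ex + -2.26·ey = (3.0313,0.0941)
θ=236°: B = A + 1.00·(cos236°, sin236°) = (-0.5592, -0.8290)
θ=236°: |BD| = 8.5992
θ=236°: circle(B,8.00) ∩ circle(D,5.00): a=6.5673, h=4.5685
θ=236°:   candidates: C₊=(5.5370,4.3513) cross=39.286; C₋=(6.4179,-4.7431) cross=-39.286
θ=236°:   branch + wants cross > 0 → take C=(5.5370,4.3513) (cross=39.286)
θ=236°: ex = (C−B)/|BC| = (0.7620,0.6475); ey = (-0.6475,0.7620)
θ=236°: P = B + 2.19·ex + -2.26·ey = (2.5731,-1.1331)
θ=240°: B = A + 1.00·(cos240°, sin240°) = (-0.5000, -0.8660)
θ=240°: |BD| = 8.5440
θ=240°: circle(B,8.00) ∩ circle(D,5.00): a=6.5543, h=4.5871
θ=240°:   candidates: C₊=(5.5556,4.3618) cross=39.192; C₋=(6.4855,-4.7651) cross=-39.192
θ=240°:   branch + wants cross > 0 → take C=(5.5556,4.3618) (cross=39.192)
θ=240°: ex = (C−B)/|BC| = (0.7570,0.6535); ey = (-0.6535,0.7570)
θ=240°: P = B + 2.19·ex + -2.26·ey = (2.6346,-1.1456)

θ=89°: 3.03 0.09
θ=236°: 2.57 -1.13
θ=240°: 2.63 -1.15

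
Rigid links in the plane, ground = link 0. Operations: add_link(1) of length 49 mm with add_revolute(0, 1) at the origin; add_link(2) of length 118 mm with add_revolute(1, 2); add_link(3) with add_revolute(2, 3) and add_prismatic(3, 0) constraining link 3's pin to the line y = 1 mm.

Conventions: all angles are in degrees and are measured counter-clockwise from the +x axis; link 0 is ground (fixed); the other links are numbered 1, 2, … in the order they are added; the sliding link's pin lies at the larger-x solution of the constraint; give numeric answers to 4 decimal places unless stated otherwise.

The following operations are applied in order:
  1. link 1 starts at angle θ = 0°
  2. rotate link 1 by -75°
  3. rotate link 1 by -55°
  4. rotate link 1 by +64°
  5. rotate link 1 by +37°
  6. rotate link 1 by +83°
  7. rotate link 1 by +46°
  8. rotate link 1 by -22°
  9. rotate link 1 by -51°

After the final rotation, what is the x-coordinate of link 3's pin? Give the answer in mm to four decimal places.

geometry: r = 49 mm, L = 118 mm, e = 1 mm; θ starts at 0°
rotate link 1 by -75°: θ ← 0° -75° = -75°
rotate link 1 by -55°: θ ← -75° -55° = -130°
rotate link 1 by +64°: θ ← -130° +64° = -66°
rotate link 1 by +37°: θ ← -66° +37° = -29°
rotate link 1 by +83°: θ ← -29° +83° = 54°
rotate link 1 by +46°: θ ← 54° +46° = 100°
rotate link 1 by -22°: θ ← 100° -22° = 78°
rotate link 1 by -51°: θ ← 78° -51° = 27°
crank pin P = (r cos θ, r sin θ) = (43.659320, 22.245534)
h = r sin θ − e = 22.245534 − 1 = 21.245534
x = r cos θ + √(L² − h²) = 43.659320 + 116.071647 = 159.730967

159.7310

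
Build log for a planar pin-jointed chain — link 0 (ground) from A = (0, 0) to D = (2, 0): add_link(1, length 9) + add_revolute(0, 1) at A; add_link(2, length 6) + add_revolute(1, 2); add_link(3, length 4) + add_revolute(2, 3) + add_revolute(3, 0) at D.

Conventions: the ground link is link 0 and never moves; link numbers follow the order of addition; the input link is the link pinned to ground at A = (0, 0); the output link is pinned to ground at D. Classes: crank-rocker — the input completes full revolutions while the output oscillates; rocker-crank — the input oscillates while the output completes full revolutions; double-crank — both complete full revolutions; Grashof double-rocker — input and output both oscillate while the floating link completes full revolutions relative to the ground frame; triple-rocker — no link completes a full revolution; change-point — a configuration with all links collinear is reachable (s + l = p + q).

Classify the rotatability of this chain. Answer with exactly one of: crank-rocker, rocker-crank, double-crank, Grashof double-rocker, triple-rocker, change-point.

lengths: ground=2, input=9, coupler=6, output=4
sorted: s=2 (shortest), l=9 (longest), p+q=10
s + l = 11 vs p + q = 10
s + l > p + q → non-Grashof → no link fully rotates → triple-rocker

triple-rocker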